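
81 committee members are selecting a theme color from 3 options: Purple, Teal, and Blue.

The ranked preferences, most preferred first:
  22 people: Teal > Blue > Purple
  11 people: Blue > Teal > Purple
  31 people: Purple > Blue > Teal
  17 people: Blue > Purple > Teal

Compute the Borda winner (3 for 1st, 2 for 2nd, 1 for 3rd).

Blue

Purple: 22×1 + 11×1 + 31×3 + 17×2 = 160
Teal: 22×3 + 11×2 + 31×1 + 17×1 = 136
Blue: 22×2 + 11×3 + 31×2 + 17×3 = 190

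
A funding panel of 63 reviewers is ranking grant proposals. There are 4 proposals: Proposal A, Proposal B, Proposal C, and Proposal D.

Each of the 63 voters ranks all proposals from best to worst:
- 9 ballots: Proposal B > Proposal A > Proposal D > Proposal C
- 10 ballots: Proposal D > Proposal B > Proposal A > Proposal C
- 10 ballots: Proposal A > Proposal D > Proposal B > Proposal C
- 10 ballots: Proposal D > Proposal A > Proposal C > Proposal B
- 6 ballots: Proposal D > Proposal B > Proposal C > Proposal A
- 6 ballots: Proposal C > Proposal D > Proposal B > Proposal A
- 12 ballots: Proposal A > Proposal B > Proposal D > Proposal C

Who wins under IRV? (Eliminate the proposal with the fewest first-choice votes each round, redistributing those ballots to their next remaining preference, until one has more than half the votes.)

Proposal D

Round 1: Proposal A 22, Proposal B 9, Proposal C 6, Proposal D 26. Proposal C eliminated.
Round 2: Proposal A 22, Proposal B 9, Proposal D 32. Proposal D has a majority (≥32).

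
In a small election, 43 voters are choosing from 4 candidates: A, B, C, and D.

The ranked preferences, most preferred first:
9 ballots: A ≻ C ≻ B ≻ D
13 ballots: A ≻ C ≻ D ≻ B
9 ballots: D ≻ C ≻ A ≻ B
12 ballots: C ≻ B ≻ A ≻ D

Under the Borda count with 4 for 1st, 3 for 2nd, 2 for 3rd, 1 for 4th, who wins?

A: 9×4 + 13×4 + 9×2 + 12×2 = 130
B: 9×2 + 13×1 + 9×1 + 12×3 = 76
C: 9×3 + 13×3 + 9×3 + 12×4 = 141
D: 9×1 + 13×2 + 9×4 + 12×1 = 83

C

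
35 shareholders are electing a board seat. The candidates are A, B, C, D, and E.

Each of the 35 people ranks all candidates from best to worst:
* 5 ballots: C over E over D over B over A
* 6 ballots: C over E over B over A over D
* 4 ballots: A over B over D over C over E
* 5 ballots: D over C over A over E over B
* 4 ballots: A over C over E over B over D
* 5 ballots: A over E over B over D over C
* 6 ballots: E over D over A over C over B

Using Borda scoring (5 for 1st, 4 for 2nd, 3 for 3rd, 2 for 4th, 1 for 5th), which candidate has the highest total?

A: 5×1 + 6×2 + 4×5 + 5×3 + 4×5 + 5×5 + 6×3 = 115
B: 5×2 + 6×3 + 4×4 + 5×1 + 4×2 + 5×3 + 6×1 = 78
C: 5×5 + 6×5 + 4×2 + 5×4 + 4×4 + 5×1 + 6×2 = 116
D: 5×3 + 6×1 + 4×3 + 5×5 + 4×1 + 5×2 + 6×4 = 96
E: 5×4 + 6×4 + 4×1 + 5×2 + 4×3 + 5×4 + 6×5 = 120

E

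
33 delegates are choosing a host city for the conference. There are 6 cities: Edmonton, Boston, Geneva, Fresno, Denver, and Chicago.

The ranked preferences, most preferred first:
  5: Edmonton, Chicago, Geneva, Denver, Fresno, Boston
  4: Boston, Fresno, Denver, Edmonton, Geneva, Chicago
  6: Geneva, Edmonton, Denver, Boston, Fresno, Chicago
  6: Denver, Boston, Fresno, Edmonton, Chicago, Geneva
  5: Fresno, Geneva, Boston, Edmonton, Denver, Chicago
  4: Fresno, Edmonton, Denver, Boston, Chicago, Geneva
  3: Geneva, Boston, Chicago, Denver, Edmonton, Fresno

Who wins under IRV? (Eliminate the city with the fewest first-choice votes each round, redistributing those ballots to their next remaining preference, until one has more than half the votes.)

Fresno

Round 1: Edmonton 5, Boston 4, Geneva 9, Fresno 9, Denver 6, Chicago 0. Chicago eliminated.
Round 2: Edmonton 5, Boston 4, Geneva 9, Fresno 9, Denver 6. Boston eliminated.
Round 3: Edmonton 5, Geneva 9, Fresno 13, Denver 6. Edmonton eliminated.
Round 4: Geneva 14, Fresno 13, Denver 6. Denver eliminated.
Round 5: Geneva 14, Fresno 19. Fresno has a majority (≥17).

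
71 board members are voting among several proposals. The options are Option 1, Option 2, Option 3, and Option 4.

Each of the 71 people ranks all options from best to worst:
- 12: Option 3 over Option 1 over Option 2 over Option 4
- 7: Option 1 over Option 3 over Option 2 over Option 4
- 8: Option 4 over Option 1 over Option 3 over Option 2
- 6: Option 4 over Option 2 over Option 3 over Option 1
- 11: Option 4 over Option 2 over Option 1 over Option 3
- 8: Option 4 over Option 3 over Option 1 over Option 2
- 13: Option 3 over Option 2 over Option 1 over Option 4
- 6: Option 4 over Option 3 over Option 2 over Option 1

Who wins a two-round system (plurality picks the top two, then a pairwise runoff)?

Round 1 first-place votes: Option 1 7, Option 2 0, Option 3 25, Option 4 39. Option 4 and Option 3 advance.
Runoff: Option 4 is ranked above Option 3 on 39 ballots, Option 3 above Option 4 on 32.

Option 4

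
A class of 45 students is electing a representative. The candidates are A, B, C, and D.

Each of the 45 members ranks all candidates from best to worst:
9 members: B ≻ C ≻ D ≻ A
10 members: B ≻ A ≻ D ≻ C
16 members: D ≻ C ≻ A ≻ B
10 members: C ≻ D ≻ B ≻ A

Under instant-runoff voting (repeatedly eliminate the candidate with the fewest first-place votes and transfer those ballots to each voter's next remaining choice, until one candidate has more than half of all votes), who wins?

Round 1: A 0, B 19, C 10, D 16. A eliminated.
Round 2: B 19, C 10, D 16. C eliminated.
Round 3: B 19, D 26. D has a majority (≥23).

D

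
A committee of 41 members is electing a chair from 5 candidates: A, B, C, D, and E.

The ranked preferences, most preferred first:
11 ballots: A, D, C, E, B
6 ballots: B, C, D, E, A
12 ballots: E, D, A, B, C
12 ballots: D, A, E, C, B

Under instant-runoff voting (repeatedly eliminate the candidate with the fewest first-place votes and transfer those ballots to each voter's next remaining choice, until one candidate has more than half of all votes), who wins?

D

Round 1: A 11, B 6, C 0, D 12, E 12. C eliminated.
Round 2: A 11, B 6, D 12, E 12. B eliminated.
Round 3: A 11, D 18, E 12. A eliminated.
Round 4: D 29, E 12. D has a majority (≥21).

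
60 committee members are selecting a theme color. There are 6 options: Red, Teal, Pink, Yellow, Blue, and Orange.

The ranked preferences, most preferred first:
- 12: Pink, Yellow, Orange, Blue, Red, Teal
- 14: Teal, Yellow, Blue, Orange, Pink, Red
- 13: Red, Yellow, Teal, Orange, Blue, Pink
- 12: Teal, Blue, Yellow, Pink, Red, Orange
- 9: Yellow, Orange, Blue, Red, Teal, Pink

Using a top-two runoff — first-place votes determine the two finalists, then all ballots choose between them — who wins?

Round 1 first-place votes: Red 13, Teal 26, Pink 12, Yellow 9, Blue 0, Orange 0. Teal and Red advance.
Runoff: Teal is ranked above Red on 26 ballots, Red above Teal on 34.

Red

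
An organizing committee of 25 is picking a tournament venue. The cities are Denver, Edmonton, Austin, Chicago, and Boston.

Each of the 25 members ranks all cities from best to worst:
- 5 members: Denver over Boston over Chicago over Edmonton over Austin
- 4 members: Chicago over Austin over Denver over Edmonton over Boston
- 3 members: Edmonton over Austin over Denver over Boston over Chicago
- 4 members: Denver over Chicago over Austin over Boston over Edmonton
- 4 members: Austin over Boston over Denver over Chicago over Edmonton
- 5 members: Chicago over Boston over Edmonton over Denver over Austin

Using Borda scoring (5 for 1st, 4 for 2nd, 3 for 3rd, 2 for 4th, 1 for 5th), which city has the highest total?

Denver: 5×5 + 4×3 + 3×3 + 4×5 + 4×3 + 5×2 = 88
Edmonton: 5×2 + 4×2 + 3×5 + 4×1 + 4×1 + 5×3 = 56
Austin: 5×1 + 4×4 + 3×4 + 4×3 + 4×5 + 5×1 = 70
Chicago: 5×3 + 4×5 + 3×1 + 4×4 + 4×2 + 5×5 = 87
Boston: 5×4 + 4×1 + 3×2 + 4×2 + 4×4 + 5×4 = 74

Denver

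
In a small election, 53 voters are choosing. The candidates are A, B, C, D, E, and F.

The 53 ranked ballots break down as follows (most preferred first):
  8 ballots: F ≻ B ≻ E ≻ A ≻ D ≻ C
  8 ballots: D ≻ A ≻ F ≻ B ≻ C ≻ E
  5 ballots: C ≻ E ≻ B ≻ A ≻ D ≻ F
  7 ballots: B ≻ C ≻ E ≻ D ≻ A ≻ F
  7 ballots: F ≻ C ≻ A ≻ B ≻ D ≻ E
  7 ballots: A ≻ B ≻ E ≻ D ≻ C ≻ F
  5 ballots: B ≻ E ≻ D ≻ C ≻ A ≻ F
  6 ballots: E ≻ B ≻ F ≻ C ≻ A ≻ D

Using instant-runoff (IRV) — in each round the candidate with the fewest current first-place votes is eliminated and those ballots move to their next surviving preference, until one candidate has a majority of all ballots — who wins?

Round 1: A 7, B 12, C 5, D 8, E 6, F 15. C eliminated.
Round 2: A 7, B 12, D 8, E 11, F 15. A eliminated.
Round 3: B 19, D 8, E 11, F 15. D eliminated.
Round 4: B 19, E 11, F 23. E eliminated.
Round 5: B 30, F 23. B has a majority (≥27).

B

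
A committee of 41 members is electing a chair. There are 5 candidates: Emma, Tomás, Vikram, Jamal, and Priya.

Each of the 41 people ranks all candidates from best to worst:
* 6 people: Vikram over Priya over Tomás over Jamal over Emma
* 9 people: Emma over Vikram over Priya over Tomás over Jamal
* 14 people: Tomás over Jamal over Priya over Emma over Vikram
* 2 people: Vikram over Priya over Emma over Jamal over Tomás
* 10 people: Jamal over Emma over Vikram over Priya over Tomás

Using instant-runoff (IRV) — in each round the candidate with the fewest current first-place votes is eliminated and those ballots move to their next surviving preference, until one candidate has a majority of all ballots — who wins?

Emma

Round 1: Emma 9, Tomás 14, Vikram 8, Jamal 10, Priya 0. Priya eliminated.
Round 2: Emma 9, Tomás 14, Vikram 8, Jamal 10. Vikram eliminated.
Round 3: Emma 11, Tomás 20, Jamal 10. Jamal eliminated.
Round 4: Emma 21, Tomás 20. Emma has a majority (≥21).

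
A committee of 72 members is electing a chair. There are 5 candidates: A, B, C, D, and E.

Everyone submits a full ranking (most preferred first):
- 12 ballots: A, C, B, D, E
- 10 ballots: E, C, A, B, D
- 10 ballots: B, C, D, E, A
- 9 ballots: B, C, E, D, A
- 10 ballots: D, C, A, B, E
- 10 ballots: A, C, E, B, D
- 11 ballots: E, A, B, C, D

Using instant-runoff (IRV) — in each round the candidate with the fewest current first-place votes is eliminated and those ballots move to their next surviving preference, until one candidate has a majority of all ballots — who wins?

E

Round 1: A 22, B 19, C 0, D 10, E 21. C eliminated.
Round 2: A 22, B 19, D 10, E 21. D eliminated.
Round 3: A 32, B 19, E 21. B eliminated.
Round 4: A 32, E 40. E has a majority (≥37).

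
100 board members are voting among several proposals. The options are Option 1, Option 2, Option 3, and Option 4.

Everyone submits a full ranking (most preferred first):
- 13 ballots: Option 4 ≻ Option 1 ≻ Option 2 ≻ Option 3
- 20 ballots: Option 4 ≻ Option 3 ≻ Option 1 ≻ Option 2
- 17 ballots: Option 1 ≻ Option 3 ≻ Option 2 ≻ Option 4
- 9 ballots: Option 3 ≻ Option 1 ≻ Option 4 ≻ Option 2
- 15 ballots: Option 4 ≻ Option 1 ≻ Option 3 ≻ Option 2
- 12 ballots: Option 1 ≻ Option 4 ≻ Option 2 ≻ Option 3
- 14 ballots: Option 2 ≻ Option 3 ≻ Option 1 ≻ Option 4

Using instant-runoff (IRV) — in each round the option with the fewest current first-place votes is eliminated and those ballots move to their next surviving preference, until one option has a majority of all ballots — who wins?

Option 1

Round 1: Option 1 29, Option 2 14, Option 3 9, Option 4 48. Option 3 eliminated.
Round 2: Option 1 38, Option 2 14, Option 4 48. Option 2 eliminated.
Round 3: Option 1 52, Option 4 48. Option 1 has a majority (≥51).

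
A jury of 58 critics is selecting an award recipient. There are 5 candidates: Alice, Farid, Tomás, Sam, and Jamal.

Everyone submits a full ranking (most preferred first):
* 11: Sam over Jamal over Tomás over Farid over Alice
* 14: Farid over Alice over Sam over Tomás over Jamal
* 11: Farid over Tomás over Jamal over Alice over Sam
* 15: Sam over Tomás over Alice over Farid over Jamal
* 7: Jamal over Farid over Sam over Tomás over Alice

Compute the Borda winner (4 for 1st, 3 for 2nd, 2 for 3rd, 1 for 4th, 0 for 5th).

Alice: 11×0 + 14×3 + 11×1 + 15×2 + 7×0 = 83
Farid: 11×1 + 14×4 + 11×4 + 15×1 + 7×3 = 147
Tomás: 11×2 + 14×1 + 11×3 + 15×3 + 7×1 = 121
Sam: 11×4 + 14×2 + 11×0 + 15×4 + 7×2 = 146
Jamal: 11×3 + 14×0 + 11×2 + 15×0 + 7×4 = 83

Farid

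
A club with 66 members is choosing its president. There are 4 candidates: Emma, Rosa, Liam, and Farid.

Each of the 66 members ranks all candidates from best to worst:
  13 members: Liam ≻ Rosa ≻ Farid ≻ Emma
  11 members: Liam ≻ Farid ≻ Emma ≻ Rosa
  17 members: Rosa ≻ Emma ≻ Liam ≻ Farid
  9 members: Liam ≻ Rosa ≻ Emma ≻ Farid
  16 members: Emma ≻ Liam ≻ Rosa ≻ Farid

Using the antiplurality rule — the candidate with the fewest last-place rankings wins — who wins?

Liam

Last-place votes: Emma 13, Rosa 11, Liam 0, Farid 42.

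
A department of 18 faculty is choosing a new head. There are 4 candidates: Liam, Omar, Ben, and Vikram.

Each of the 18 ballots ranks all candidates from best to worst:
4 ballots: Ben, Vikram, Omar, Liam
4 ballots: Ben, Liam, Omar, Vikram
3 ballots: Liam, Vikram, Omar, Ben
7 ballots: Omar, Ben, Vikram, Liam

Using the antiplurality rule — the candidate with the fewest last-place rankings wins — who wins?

Last-place votes: Liam 11, Omar 0, Ben 3, Vikram 4.

Omar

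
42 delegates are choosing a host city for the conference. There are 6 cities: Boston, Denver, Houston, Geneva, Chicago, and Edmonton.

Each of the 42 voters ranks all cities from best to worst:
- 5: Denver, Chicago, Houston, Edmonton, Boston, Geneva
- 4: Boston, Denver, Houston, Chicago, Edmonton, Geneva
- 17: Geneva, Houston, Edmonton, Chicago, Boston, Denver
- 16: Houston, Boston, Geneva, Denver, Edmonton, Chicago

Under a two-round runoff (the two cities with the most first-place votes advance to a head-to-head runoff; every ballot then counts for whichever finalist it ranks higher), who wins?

Round 1 first-place votes: Boston 4, Denver 5, Houston 16, Geneva 17, Chicago 0, Edmonton 0. Geneva and Houston advance.
Runoff: Geneva is ranked above Houston on 17 ballots, Houston above Geneva on 25.

Houston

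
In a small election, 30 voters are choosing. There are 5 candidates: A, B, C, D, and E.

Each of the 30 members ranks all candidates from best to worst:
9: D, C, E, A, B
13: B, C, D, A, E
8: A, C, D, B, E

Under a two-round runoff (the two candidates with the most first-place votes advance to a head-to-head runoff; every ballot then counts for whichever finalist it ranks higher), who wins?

D

Round 1 first-place votes: A 8, B 13, C 0, D 9, E 0. B and D advance.
Runoff: B is ranked above D on 13 ballots, D above B on 17.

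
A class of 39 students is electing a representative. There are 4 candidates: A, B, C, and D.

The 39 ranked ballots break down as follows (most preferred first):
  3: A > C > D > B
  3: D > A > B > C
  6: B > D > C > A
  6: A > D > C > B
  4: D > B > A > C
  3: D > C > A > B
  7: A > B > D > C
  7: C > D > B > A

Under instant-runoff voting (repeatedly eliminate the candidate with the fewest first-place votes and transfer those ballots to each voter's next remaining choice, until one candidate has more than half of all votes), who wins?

Round 1: A 16, B 6, C 7, D 10. B eliminated.
Round 2: A 16, C 7, D 16. C eliminated.
Round 3: A 16, D 23. D has a majority (≥20).

D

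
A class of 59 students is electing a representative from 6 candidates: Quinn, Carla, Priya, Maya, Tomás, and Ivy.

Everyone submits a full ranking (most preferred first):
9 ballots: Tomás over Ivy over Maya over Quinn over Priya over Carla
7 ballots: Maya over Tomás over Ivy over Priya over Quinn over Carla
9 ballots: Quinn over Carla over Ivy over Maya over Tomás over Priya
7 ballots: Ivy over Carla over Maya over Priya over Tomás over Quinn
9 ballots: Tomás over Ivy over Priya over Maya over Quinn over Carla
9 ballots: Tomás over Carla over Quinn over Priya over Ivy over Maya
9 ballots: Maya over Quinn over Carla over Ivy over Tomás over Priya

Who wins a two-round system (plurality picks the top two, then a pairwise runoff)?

Round 1 first-place votes: Quinn 9, Carla 0, Priya 0, Maya 16, Tomás 27, Ivy 7. Tomás and Maya advance.
Runoff: Tomás is ranked above Maya on 27 ballots, Maya above Tomás on 32.

Maya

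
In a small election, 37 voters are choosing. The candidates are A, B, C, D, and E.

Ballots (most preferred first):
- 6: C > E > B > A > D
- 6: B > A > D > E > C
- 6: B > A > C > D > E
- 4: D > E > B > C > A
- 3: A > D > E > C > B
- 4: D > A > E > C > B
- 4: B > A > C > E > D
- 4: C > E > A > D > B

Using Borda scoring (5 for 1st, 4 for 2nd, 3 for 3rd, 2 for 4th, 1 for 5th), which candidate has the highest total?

A: 6×2 + 6×4 + 6×4 + 4×1 + 3×5 + 4×4 + 4×4 + 4×3 = 123
B: 6×3 + 6×5 + 6×5 + 4×3 + 3×1 + 4×1 + 4×5 + 4×1 = 121
C: 6×5 + 6×1 + 6×3 + 4×2 + 3×2 + 4×2 + 4×3 + 4×5 = 108
D: 6×1 + 6×3 + 6×2 + 4×5 + 3×4 + 4×5 + 4×1 + 4×2 = 100
E: 6×4 + 6×2 + 6×1 + 4×4 + 3×3 + 4×3 + 4×2 + 4×4 = 103

A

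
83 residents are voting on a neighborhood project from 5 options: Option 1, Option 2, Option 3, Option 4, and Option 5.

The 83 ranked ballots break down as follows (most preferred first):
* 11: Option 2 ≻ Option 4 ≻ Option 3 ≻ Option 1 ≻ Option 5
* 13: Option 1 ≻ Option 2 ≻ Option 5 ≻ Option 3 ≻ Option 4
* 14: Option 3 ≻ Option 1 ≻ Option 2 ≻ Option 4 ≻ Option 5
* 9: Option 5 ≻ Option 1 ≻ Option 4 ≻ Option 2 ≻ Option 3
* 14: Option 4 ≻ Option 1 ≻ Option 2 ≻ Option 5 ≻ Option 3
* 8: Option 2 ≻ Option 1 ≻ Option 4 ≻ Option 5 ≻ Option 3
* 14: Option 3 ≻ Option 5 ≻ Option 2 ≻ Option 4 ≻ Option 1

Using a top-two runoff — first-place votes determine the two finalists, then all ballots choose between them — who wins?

Round 1 first-place votes: Option 1 13, Option 2 19, Option 3 28, Option 4 14, Option 5 9. Option 3 and Option 2 advance.
Runoff: Option 3 is ranked above Option 2 on 28 ballots, Option 2 above Option 3 on 55.

Option 2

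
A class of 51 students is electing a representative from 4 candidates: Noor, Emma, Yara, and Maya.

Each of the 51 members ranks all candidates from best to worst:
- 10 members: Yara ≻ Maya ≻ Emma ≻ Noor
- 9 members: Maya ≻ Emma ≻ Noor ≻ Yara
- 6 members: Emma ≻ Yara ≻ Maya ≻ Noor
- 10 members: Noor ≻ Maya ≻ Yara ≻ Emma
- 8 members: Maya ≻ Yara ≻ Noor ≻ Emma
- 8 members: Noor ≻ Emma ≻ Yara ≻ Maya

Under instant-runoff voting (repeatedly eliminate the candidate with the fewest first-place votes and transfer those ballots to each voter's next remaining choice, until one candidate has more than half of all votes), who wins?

Round 1: Noor 18, Emma 6, Yara 10, Maya 17. Emma eliminated.
Round 2: Noor 18, Yara 16, Maya 17. Yara eliminated.
Round 3: Noor 18, Maya 33. Maya has a majority (≥26).

Maya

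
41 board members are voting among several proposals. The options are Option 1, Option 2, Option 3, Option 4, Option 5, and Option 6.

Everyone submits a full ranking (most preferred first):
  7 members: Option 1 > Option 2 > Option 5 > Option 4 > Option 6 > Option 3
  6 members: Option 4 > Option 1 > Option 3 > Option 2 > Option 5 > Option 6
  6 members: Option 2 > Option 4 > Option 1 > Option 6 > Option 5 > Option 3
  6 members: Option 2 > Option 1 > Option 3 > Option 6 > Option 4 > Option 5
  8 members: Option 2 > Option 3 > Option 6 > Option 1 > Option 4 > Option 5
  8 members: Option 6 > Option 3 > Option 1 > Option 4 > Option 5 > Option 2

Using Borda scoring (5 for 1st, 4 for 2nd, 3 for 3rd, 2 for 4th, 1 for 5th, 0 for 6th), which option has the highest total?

Option 1

Option 1: 7×5 + 6×4 + 6×3 + 6×4 + 8×2 + 8×3 = 141
Option 2: 7×4 + 6×2 + 6×5 + 6×5 + 8×5 + 8×0 = 140
Option 3: 7×0 + 6×3 + 6×0 + 6×3 + 8×4 + 8×4 = 100
Option 4: 7×2 + 6×5 + 6×4 + 6×1 + 8×1 + 8×2 = 98
Option 5: 7×3 + 6×1 + 6×1 + 6×0 + 8×0 + 8×1 = 41
Option 6: 7×1 + 6×0 + 6×2 + 6×2 + 8×3 + 8×5 = 95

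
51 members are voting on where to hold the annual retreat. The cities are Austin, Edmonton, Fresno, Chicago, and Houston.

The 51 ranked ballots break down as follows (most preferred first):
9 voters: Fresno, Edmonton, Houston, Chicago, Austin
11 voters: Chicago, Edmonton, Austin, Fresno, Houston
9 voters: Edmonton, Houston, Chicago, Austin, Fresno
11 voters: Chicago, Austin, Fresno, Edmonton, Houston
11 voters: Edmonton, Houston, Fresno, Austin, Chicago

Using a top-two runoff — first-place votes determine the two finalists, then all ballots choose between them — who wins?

Edmonton

Round 1 first-place votes: Austin 0, Edmonton 20, Fresno 9, Chicago 22, Houston 0. Chicago and Edmonton advance.
Runoff: Chicago is ranked above Edmonton on 22 ballots, Edmonton above Chicago on 29.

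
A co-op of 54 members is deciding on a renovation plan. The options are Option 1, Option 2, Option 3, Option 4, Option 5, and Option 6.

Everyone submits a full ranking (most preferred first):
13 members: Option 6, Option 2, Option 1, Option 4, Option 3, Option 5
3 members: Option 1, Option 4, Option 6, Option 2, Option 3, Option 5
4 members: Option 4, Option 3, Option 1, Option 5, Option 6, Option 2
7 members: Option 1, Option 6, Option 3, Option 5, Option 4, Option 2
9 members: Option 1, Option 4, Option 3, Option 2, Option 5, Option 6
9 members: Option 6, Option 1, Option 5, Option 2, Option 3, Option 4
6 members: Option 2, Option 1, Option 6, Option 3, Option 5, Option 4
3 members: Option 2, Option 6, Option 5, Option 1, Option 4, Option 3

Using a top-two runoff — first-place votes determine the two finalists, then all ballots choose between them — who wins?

Option 1

Round 1 first-place votes: Option 1 19, Option 2 9, Option 3 0, Option 4 4, Option 5 0, Option 6 22. Option 6 and Option 1 advance.
Runoff: Option 6 is ranked above Option 1 on 25 ballots, Option 1 above Option 6 on 29.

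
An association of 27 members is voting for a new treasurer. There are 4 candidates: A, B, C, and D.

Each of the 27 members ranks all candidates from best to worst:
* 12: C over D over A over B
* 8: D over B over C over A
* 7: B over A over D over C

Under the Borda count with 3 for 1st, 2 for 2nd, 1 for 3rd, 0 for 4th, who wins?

A: 12×1 + 8×0 + 7×2 = 26
B: 12×0 + 8×2 + 7×3 = 37
C: 12×3 + 8×1 + 7×0 = 44
D: 12×2 + 8×3 + 7×1 = 55

D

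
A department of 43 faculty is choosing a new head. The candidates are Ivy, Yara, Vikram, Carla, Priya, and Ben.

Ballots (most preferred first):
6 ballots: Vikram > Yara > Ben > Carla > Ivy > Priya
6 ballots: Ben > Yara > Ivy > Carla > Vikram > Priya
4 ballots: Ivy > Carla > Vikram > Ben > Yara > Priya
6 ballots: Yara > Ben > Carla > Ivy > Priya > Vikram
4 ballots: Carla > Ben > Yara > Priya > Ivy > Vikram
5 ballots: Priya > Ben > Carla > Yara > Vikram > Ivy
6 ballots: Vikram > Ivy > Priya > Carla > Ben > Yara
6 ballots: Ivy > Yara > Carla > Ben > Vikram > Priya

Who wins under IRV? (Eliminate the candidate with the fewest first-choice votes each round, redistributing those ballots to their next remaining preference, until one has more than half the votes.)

Round 1: Ivy 10, Yara 6, Vikram 12, Carla 4, Priya 5, Ben 6. Carla eliminated.
Round 2: Ivy 10, Yara 6, Vikram 12, Priya 5, Ben 10. Priya eliminated.
Round 3: Ivy 10, Yara 6, Vikram 12, Ben 15. Yara eliminated.
Round 4: Ivy 10, Vikram 12, Ben 21. Ivy eliminated.
Round 5: Vikram 16, Ben 27. Ben has a majority (≥22).

Ben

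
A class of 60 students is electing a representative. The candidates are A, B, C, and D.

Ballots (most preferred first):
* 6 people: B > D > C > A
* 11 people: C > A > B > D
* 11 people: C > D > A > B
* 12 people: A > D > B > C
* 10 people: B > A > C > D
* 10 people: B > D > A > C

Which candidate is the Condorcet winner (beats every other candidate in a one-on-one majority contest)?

A

A vs B: 34–26
A vs C: 32–28
A vs D: 33–27
A beats every other candidate.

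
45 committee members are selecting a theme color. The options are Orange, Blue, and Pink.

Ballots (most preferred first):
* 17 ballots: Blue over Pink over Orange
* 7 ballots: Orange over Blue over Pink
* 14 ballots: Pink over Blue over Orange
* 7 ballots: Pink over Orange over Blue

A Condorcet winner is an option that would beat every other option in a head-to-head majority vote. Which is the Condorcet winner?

Blue

Blue vs Orange: 31–14
Blue vs Pink: 24–21
Blue beats every other option.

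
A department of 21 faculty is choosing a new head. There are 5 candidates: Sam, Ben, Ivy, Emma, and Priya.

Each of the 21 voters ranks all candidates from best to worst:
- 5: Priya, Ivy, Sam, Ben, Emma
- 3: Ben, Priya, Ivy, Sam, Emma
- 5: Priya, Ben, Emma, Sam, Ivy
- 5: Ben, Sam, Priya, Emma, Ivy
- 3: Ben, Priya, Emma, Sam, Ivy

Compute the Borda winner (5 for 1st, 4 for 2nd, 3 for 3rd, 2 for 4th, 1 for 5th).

Priya

Sam: 5×3 + 3×2 + 5×2 + 5×4 + 3×2 = 57
Ben: 5×2 + 3×5 + 5×4 + 5×5 + 3×5 = 85
Ivy: 5×4 + 3×3 + 5×1 + 5×1 + 3×1 = 42
Emma: 5×1 + 3×1 + 5×3 + 5×2 + 3×3 = 42
Priya: 5×5 + 3×4 + 5×5 + 5×3 + 3×4 = 89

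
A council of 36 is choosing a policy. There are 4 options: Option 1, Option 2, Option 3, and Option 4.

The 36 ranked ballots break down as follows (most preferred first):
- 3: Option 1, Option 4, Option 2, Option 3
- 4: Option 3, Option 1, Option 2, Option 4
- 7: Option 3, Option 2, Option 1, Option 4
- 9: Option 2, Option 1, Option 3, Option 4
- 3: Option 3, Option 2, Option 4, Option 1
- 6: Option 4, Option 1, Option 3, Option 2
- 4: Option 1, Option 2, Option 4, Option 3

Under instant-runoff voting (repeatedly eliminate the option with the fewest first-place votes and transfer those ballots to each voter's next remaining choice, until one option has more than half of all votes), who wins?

Option 1

Round 1: Option 1 7, Option 2 9, Option 3 14, Option 4 6. Option 4 eliminated.
Round 2: Option 1 13, Option 2 9, Option 3 14. Option 2 eliminated.
Round 3: Option 1 22, Option 3 14. Option 1 has a majority (≥19).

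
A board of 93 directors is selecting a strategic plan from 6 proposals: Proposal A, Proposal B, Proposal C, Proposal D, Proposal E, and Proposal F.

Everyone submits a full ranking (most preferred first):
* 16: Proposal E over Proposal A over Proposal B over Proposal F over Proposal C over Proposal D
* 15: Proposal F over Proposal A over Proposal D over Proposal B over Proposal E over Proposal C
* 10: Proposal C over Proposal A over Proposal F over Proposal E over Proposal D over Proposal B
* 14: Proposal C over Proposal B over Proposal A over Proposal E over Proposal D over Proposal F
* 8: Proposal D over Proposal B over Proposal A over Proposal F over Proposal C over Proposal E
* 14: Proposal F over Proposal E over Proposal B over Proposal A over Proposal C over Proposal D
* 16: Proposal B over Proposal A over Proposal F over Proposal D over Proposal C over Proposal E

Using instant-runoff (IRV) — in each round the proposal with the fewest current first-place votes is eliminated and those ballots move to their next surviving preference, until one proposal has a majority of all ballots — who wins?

Round 1: Proposal A 0, Proposal B 16, Proposal C 24, Proposal D 8, Proposal E 16, Proposal F 29. Proposal A eliminated.
Round 2: Proposal B 16, Proposal C 24, Proposal D 8, Proposal E 16, Proposal F 29. Proposal D eliminated.
Round 3: Proposal B 24, Proposal C 24, Proposal E 16, Proposal F 29. Proposal E eliminated.
Round 4: Proposal B 40, Proposal C 24, Proposal F 29. Proposal C eliminated.
Round 5: Proposal B 54, Proposal F 39. Proposal B has a majority (≥47).

Proposal B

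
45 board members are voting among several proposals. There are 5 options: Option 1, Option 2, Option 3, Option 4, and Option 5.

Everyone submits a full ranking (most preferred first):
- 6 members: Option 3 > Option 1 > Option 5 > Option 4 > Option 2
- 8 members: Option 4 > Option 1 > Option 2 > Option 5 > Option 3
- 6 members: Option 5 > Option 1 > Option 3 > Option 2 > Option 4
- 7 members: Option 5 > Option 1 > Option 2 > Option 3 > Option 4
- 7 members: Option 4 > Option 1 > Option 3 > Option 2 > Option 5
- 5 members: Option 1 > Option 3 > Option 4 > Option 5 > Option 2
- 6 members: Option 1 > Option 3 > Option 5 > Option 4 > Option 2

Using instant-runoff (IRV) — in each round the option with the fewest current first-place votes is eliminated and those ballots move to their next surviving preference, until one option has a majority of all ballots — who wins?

Option 1

Round 1: Option 1 11, Option 2 0, Option 3 6, Option 4 15, Option 5 13. Option 2 eliminated.
Round 2: Option 1 11, Option 3 6, Option 4 15, Option 5 13. Option 3 eliminated.
Round 3: Option 1 17, Option 4 15, Option 5 13. Option 5 eliminated.
Round 4: Option 1 30, Option 4 15. Option 1 has a majority (≥23).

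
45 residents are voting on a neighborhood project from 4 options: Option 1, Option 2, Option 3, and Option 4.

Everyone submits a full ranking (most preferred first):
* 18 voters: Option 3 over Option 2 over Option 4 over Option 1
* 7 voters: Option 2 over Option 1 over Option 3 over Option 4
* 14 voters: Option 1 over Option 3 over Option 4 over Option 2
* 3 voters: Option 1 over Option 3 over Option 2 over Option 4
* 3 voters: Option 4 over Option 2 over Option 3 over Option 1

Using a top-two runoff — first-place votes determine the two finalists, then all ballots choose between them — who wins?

Round 1 first-place votes: Option 1 17, Option 2 7, Option 3 18, Option 4 3. Option 3 and Option 1 advance.
Runoff: Option 3 is ranked above Option 1 on 21 ballots, Option 1 above Option 3 on 24.

Option 1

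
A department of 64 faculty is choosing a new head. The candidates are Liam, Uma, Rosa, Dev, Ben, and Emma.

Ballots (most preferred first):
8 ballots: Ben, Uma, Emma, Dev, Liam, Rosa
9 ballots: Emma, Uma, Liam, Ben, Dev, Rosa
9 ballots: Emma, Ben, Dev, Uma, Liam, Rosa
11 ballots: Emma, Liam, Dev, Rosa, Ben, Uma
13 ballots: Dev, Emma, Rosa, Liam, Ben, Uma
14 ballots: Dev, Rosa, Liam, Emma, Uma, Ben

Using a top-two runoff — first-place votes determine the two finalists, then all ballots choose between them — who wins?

Emma

Round 1 first-place votes: Liam 0, Uma 0, Rosa 0, Dev 27, Ben 8, Emma 29. Emma and Dev advance.
Runoff: Emma is ranked above Dev on 37 ballots, Dev above Emma on 27.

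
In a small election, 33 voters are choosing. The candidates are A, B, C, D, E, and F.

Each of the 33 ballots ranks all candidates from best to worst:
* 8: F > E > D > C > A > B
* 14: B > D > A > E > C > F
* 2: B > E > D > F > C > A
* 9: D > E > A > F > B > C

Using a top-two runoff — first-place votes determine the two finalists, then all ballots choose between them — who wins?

D

Round 1 first-place votes: A 0, B 16, C 0, D 9, E 0, F 8. B and D advance.
Runoff: B is ranked above D on 16 ballots, D above B on 17.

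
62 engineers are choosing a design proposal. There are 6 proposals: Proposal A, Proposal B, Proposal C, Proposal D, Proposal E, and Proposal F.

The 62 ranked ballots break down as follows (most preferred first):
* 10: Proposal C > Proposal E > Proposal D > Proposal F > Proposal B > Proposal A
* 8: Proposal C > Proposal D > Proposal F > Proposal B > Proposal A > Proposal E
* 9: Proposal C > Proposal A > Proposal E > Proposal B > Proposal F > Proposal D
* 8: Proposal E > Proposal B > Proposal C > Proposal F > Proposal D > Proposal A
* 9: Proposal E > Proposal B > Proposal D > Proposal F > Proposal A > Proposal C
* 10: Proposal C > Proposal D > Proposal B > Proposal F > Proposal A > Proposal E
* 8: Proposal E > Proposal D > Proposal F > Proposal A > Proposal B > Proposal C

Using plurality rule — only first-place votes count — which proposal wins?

Proposal C

First-place votes: Proposal A 0, Proposal B 0, Proposal C 37, Proposal D 0, Proposal E 25, Proposal F 0.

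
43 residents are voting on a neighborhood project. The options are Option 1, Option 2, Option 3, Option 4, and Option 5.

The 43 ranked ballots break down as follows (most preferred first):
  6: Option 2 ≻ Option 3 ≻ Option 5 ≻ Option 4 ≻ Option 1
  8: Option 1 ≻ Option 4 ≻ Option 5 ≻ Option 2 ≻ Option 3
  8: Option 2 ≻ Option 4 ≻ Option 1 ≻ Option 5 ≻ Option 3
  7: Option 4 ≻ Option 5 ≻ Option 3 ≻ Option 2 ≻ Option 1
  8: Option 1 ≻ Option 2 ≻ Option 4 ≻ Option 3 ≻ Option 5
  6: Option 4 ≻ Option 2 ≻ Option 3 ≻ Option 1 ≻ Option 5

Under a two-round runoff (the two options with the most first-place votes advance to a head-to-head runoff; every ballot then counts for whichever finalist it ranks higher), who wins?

Round 1 first-place votes: Option 1 16, Option 2 14, Option 3 0, Option 4 13, Option 5 0. Option 1 and Option 2 advance.
Runoff: Option 1 is ranked above Option 2 on 16 ballots, Option 2 above Option 1 on 27.

Option 2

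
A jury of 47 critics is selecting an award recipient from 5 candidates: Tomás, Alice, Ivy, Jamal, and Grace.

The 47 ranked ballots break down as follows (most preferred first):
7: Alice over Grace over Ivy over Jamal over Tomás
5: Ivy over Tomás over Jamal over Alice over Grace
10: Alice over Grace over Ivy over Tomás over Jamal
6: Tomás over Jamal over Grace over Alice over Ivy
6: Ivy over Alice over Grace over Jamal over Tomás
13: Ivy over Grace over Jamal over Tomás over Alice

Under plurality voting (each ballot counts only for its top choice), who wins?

First-place votes: Tomás 6, Alice 17, Ivy 24, Jamal 0, Grace 0.

Ivy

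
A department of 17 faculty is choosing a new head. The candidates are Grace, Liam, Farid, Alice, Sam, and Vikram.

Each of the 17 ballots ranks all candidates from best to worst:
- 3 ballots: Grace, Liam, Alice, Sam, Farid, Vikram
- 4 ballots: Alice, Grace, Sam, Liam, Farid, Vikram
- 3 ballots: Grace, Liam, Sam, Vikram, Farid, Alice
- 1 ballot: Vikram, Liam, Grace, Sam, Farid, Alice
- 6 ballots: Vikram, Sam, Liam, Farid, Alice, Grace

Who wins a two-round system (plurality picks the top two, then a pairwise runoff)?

Grace

Round 1 first-place votes: Grace 6, Liam 0, Farid 0, Alice 4, Sam 0, Vikram 7. Vikram and Grace advance.
Runoff: Vikram is ranked above Grace on 7 ballots, Grace above Vikram on 10.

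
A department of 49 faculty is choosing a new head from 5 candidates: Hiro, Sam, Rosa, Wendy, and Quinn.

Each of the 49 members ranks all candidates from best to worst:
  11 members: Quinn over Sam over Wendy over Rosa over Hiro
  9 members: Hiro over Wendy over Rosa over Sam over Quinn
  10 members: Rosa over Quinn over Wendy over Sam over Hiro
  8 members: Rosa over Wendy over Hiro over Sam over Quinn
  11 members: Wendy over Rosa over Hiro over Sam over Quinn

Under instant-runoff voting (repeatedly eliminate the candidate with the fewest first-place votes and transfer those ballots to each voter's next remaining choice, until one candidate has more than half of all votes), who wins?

Wendy

Round 1: Hiro 9, Sam 0, Rosa 18, Wendy 11, Quinn 11. Sam eliminated.
Round 2: Hiro 9, Rosa 18, Wendy 11, Quinn 11. Hiro eliminated.
Round 3: Rosa 18, Wendy 20, Quinn 11. Quinn eliminated.
Round 4: Rosa 18, Wendy 31. Wendy has a majority (≥25).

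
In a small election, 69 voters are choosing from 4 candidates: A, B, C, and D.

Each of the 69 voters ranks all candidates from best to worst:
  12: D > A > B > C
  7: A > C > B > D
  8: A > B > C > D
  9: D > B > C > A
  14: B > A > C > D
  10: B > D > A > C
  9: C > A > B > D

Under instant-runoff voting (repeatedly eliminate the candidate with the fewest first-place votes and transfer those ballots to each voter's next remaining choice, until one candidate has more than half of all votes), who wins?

Round 1: A 15, B 24, C 9, D 21. C eliminated.
Round 2: A 24, B 24, D 21. D eliminated.
Round 3: A 36, B 33. A has a majority (≥35).

A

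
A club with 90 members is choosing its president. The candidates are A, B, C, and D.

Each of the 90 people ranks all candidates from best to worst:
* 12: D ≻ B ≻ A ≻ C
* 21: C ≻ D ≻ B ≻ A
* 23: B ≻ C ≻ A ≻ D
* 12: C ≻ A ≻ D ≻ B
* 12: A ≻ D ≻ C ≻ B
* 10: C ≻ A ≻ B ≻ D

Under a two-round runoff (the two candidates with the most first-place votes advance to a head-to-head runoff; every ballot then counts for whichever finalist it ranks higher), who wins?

C

Round 1 first-place votes: A 12, B 23, C 43, D 12. C and B advance.
Runoff: C is ranked above B on 55 ballots, B above C on 35.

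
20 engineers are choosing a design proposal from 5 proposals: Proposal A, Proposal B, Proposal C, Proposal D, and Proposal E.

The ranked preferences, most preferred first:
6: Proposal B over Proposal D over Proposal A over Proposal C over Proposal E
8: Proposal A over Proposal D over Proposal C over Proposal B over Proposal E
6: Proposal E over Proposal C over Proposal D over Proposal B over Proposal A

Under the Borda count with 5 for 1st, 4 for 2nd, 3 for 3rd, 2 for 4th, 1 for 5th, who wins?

Proposal A: 6×3 + 8×5 + 6×1 = 64
Proposal B: 6×5 + 8×2 + 6×2 = 58
Proposal C: 6×2 + 8×3 + 6×4 = 60
Proposal D: 6×4 + 8×4 + 6×3 = 74
Proposal E: 6×1 + 8×1 + 6×5 = 44

Proposal D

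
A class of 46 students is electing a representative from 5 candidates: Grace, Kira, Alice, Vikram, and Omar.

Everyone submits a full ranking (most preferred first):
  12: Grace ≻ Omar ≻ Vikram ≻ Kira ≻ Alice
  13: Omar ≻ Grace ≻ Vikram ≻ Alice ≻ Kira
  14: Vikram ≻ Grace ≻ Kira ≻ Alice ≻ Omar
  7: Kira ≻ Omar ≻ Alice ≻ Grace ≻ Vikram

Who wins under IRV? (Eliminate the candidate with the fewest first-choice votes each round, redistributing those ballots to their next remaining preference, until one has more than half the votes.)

Round 1: Grace 12, Kira 7, Alice 0, Vikram 14, Omar 13. Alice eliminated.
Round 2: Grace 12, Kira 7, Vikram 14, Omar 13. Kira eliminated.
Round 3: Grace 12, Vikram 14, Omar 20. Grace eliminated.
Round 4: Vikram 14, Omar 32. Omar has a majority (≥24).

Omar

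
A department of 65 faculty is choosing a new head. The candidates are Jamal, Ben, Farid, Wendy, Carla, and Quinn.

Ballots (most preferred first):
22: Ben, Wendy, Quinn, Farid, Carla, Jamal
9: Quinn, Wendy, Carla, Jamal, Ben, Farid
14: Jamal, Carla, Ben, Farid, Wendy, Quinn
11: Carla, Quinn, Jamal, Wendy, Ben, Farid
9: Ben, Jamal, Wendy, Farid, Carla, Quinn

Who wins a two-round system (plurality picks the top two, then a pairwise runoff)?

Jamal

Round 1 first-place votes: Jamal 14, Ben 31, Farid 0, Wendy 0, Carla 11, Quinn 9. Ben and Jamal advance.
Runoff: Ben is ranked above Jamal on 31 ballots, Jamal above Ben on 34.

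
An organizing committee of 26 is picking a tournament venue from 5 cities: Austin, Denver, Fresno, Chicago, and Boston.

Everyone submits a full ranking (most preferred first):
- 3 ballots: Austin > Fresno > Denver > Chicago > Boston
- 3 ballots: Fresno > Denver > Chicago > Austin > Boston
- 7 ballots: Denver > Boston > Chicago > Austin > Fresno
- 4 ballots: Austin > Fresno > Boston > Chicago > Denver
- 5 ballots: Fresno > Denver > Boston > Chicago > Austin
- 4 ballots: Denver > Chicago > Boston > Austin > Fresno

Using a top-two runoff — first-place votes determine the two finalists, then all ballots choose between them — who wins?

Round 1 first-place votes: Austin 7, Denver 11, Fresno 8, Chicago 0, Boston 0. Denver and Fresno advance.
Runoff: Denver is ranked above Fresno on 11 ballots, Fresno above Denver on 15.

Fresno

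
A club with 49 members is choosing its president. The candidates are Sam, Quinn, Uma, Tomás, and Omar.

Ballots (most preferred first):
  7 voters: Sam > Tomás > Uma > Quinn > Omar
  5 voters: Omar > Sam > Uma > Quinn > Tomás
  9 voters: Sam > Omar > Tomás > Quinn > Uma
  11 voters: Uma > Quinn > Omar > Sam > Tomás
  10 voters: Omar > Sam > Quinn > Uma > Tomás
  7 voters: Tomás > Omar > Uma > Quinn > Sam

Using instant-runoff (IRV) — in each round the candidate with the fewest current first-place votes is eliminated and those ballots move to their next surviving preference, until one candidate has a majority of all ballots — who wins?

Omar

Round 1: Sam 16, Quinn 0, Uma 11, Tomás 7, Omar 15. Quinn eliminated.
Round 2: Sam 16, Uma 11, Tomás 7, Omar 15. Tomás eliminated.
Round 3: Sam 16, Uma 11, Omar 22. Uma eliminated.
Round 4: Sam 16, Omar 33. Omar has a majority (≥25).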